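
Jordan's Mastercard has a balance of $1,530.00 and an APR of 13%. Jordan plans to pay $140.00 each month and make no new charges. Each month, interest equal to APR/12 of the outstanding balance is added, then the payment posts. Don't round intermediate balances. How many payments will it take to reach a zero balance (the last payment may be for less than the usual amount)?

Monthly rate r = 13%/12 = 1.08333% = 0.0108333.
Recurrence: B ← B·(1+r) − $140.00.
Month 1: interest $16.57; balance after payment $1,406.58.
Month 2: interest $15.24; balance after payment $1,281.81.
Closed form: n = −ln(1 − rB₀/P)/ln(1+r) = −ln(0.88161)/ln(1.01083) ≈ 11.694, so the balance reaches zero during payment 12.

12 payments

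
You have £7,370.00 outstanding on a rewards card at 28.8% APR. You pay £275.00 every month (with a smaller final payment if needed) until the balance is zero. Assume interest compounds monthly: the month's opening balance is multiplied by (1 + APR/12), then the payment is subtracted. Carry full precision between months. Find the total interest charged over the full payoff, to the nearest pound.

£4,581

Monthly rate r = 28.8%/12 = 2.4% = 0.024.
Payoff takes n = ⌈−ln(1 − rB₀/P)/ln(1+r)⌉ = ⌈43.454⌉ = 44 payments; the last is £125.68.
Total paid = 43·£275.00 + £125.68 = £11,950.68.
Total interest = total paid − principal = £11,950.68 − £7,370.00 = £4,580.68.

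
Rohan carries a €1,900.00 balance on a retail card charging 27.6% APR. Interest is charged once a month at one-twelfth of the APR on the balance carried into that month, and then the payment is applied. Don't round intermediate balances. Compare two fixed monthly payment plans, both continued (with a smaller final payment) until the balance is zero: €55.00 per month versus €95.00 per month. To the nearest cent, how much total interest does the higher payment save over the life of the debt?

Monthly rate r = 27.6%/12 = 2.3% = 0.023.
At €55.00/mo: n = ⌈−ln(1 − rB₀/P)/ln(1+r)⌉ = 70 payments (last €32.82); total interest = total paid − €1,900.00 = €1,927.82.
At €95.00/mo: 28 payments (last €9.37); total interest €674.37.
Interest saved = €1,927.82 − €674.37 = €1,253.45.

€1,253.45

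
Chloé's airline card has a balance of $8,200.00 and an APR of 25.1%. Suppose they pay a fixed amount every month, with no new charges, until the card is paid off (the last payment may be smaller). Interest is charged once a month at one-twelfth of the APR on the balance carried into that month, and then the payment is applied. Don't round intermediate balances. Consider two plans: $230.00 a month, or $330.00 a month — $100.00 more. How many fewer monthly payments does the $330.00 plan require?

31 fewer payments

Monthly rate r = 25.1%/12 = 2.09167% = 0.0209167.
At $230.00/mo: n = ⌈−ln(1 − rB₀/P)/ln(1+r)⌉ = 67 payments (last $34.49); total interest = total paid − $8,200.00 = $7,014.49.
At $330.00/mo: 36 payments (last $142.89); total interest $3,492.89.
Payments saved = 67 − 36 = 31.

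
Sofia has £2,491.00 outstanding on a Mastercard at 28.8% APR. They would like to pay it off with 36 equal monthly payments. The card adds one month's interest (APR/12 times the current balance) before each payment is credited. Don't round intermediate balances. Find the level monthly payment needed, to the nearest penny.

Monthly rate r = 28.8%/12 = 2.4% = 0.024.
Level-payment amortization: P = B₀·r / (1 − (1+r)^(−n)) = 2491.00·0.024 / (1 − 1.024^(−36)).
Denominator 1 − (1+r)^(−36) = 0.574204016.
P = 59.784 / 0.574204016 ≈ 104.12.

£104.12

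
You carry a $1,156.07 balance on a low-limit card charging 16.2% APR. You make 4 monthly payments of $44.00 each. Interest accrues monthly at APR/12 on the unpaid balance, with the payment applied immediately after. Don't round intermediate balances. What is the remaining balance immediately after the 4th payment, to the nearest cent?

$1,040.18

Monthly rate r = 16.2%/12 = 1.35% = 0.0135.
Each month: B ← B·(1+r) − $44.00.
Month 1: interest $15.61; balance after payment $1,127.68.
Month 2: interest $15.22; balance after payment $1,098.90.
Month 3: interest $14.84; balance after payment $1,069.74.
Month 4: interest $14.44; balance after payment $1,040.18.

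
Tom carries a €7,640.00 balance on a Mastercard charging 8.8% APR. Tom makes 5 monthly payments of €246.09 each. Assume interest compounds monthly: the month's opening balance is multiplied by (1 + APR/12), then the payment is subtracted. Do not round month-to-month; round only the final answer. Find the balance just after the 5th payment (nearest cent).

Monthly rate r = 8.8%/12 = 0.733333% = 0.00733333.
Each month: B ← B·(1+r) − €246.09.
Month 1: interest €56.03; balance after payment €7,449.94.
Month 2: interest €54.63; balance after payment €7,258.48.
Month 3: interest €53.23; balance after payment €7,065.62.
Month 4: interest €51.81; balance after payment €6,871.34.
Month 5: interest €50.39; balance after payment €6,675.64.

€6,675.64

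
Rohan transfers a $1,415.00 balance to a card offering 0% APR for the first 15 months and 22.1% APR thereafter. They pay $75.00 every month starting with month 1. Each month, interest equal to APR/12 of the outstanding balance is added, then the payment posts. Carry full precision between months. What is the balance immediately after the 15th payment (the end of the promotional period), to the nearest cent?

Promo months 1–15 at r₀ = 0%/12 = 0; months 16+ at r₁ = 22.1%/12 = 0.0184167.
After month 15 (no interest yet): B = $1,415.00 − 15·$75.00 = $290.00.

$290.00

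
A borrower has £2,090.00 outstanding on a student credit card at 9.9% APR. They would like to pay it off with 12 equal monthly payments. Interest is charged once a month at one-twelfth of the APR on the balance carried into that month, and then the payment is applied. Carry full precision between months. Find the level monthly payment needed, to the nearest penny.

£183.65

Monthly rate r = 9.9%/12 = 0.825% = 0.00825.
Level-payment amortization: P = B₀·r / (1 − (1+r)^(−n)) = 2090.00·0.00825 / (1 − 1.00825^(−12)).
Denominator 1 − (1+r)^(−12) = 0.0938893564.
P = 17.2425 / 0.0938893564 ≈ 183.65.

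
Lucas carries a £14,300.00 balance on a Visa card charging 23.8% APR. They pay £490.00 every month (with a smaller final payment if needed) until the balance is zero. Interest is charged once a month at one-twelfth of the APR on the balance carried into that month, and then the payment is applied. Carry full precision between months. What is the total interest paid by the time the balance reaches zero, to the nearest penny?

£7,273.72

Monthly rate r = 23.8%/12 = 1.98333% = 0.0198333.
Payoff takes n = ⌈−ln(1 − rB₀/P)/ln(1+r)⌉ = ⌈44.028⌉ = 45 payments; the last is £13.72.
Total paid = 44·£490.00 + £13.72 = £21,573.72.
Total interest = total paid − principal = £21,573.72 − £14,300.00 = £7,273.72.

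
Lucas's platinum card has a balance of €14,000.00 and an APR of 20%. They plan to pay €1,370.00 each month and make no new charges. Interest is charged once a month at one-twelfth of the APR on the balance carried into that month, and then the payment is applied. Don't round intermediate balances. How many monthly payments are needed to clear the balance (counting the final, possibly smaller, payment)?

12 months

Monthly rate r = 20%/12 = 1.66667% = 0.0166667.
Recurrence: B ← B·(1+r) − €1,370.00.
Month 1: interest €233.33; balance after payment €12,863.33.
Month 2: interest €214.39; balance after payment €11,707.72.
Closed form: n = −ln(1 − rB₀/P)/ln(1+r) = −ln(0.82968)/ln(1.01667) ≈ 11.296, so the balance reaches zero during payment 12.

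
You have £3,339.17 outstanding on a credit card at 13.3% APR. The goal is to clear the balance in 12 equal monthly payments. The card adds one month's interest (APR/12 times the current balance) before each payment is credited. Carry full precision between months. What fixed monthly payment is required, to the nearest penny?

£298.72

Monthly rate r = 13.3%/12 = 1.10833% = 0.0110833.
Level-payment amortization: P = B₀·r / (1 − (1+r)^(−n)) = 3339.17·0.0110833 / (1 − 1.01108^(−12)).
Denominator 1 − (1+r)^(−12) = 0.123894148.
P = 37.0091 / 0.123894148 ≈ 298.72.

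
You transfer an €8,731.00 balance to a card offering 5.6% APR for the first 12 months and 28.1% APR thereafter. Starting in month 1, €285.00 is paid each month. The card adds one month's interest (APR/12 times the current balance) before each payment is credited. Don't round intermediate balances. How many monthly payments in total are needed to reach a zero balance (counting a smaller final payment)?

Promo months 1–12 at r₀ = 5.6%/12 = 0.00466667; months 13+ at r₁ = 28.1%/12 = 0.0234167.
After month 12: iterate B ← B·(1+r₀) − €285.00 for 12 months → €5,723.52.
Then at r₁ with €285.00/mo: n₂ = −ln(1 − r₁·B/P)/ln(1+r₁) ≈ 27.45 → 28 more payments.

40 months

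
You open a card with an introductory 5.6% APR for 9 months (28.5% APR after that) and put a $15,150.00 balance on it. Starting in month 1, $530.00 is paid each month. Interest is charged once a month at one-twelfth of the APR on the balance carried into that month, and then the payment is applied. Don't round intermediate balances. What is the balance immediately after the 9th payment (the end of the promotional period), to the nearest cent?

$10,938.29

Promo months 1–9 at r₀ = 5.6%/12 = 0.00466667; months 10+ at r₁ = 28.5%/12 = 0.02375.
After month 9: iterate B ← B·(1+r₀) − $530.00 for 9 months → $10,938.29.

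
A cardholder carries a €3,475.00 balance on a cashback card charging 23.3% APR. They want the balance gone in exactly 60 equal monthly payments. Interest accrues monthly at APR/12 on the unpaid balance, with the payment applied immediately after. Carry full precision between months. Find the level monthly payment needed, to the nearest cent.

Monthly rate r = 23.3%/12 = 1.94167% = 0.0194167.
Level-payment amortization: P = B₀·r / (1 − (1+r)^(−n)) = 3475.00·0.0194167 / (1 − 1.01942^(−60)).
Denominator 1 − (1+r)^(−60) = 0.684574922.
P = 67.4729 / 0.684574922 ≈ 98.56.

€98.56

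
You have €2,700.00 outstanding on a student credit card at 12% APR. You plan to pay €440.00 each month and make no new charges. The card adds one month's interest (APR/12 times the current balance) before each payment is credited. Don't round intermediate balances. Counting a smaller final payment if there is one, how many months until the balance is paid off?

Monthly rate r = 12%/12 = 1% = 0.01.
Recurrence: B ← B·(1+r) − €440.00.
Month 1: interest €27.00; balance after payment €2,287.00.
Month 2: interest €22.87; balance after payment €1,869.87.
Closed form: n = −ln(1 − rB₀/P)/ln(1+r) = −ln(0.93864)/ln(1.01) ≈ 6.364, so the balance reaches zero during payment 7.

7 months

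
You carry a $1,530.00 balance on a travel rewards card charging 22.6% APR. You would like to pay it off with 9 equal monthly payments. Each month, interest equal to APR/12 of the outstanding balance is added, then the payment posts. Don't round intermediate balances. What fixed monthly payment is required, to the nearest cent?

Monthly rate r = 22.6%/12 = 1.88333% = 0.0188333.
Level-payment amortization: P = B₀·r / (1 − (1+r)^(−n)) = 1530.00·0.0188333 / (1 − 1.01883^(−9)).
Denominator 1 − (1+r)^(−9) = 0.154581609.
P = 28.815 / 0.154581609 ≈ 186.41.

$186.41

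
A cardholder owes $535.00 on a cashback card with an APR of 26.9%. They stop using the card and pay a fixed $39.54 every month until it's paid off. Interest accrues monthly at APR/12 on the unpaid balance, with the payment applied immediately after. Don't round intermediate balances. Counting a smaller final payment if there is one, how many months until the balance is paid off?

Monthly rate r = 26.9%/12 = 2.24167% = 0.0224167.
Recurrence: B ← B·(1+r) − $39.54.
Month 1: interest $11.99; balance after payment $507.45.
Month 2: interest $11.38; balance after payment $479.29.
Closed form: n = −ln(1 − rB₀/P)/ln(1+r) = −ln(0.69669)/ln(1.02242) ≈ 16.303, so the balance reaches zero during payment 17.

17 months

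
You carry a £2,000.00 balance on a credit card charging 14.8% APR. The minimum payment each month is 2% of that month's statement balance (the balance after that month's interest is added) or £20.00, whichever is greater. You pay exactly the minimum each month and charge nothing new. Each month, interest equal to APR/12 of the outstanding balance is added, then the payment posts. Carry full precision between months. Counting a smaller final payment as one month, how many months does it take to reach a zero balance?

Monthly rate r = 14.8%/12 = 1.23333% = 0.0123333.
While 2% of the post-interest balance exceeds £20.00, each month B ← (B·(1+r))·(1 − 0.02), i.e. B shrinks by the factor (1+r)·0.98 = 0.99209.
This holds for months 1–89. Entering month 90 the balance is £986.16; 2% of the post-interest balance is now below £20.00, so the flat £20.00 minimum applies from here.
From month 90 a fixed £20.00 at rate r clears £986.16 in 77 more payments. Total: 89 + 77 = 166 months.

166 months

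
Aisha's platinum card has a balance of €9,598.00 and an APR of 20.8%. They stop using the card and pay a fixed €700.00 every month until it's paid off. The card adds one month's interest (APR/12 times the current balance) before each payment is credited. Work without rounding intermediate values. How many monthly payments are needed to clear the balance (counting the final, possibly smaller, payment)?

16 months

Monthly rate r = 20.8%/12 = 1.73333% = 0.0173333.
Recurrence: B ← B·(1+r) − €700.00.
Month 1: interest €166.37; balance after payment €9,064.37.
Month 2: interest €157.12; balance after payment €8,521.48.
Closed form: n = −ln(1 − rB₀/P)/ln(1+r) = −ln(0.76234)/ln(1.01733) ≈ 15.791, so the balance reaches zero during payment 16.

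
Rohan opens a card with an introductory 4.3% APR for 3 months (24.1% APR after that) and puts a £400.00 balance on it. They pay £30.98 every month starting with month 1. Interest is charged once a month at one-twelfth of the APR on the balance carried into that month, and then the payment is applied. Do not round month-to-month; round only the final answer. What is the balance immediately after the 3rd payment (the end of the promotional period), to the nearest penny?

£311.04

Promo months 1–3 at r₀ = 4.3%/12 = 0.00358333; months 4+ at r₁ = 24.1%/12 = 0.0200833.
After month 3: iterate B ← B·(1+r₀) − £30.98 for 3 months → £311.04.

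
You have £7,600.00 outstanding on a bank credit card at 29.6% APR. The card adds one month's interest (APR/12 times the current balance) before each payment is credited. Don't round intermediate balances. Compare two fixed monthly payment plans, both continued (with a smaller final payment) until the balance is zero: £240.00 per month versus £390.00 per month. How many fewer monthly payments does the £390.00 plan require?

36 fewer payments

Monthly rate r = 29.6%/12 = 2.46667% = 0.0246667.
At £240.00/mo: n = ⌈−ln(1 − rB₀/P)/ln(1+r)⌉ = 63 payments (last £83.54); total interest = total paid − £7,600.00 = £7,363.54.
At £390.00/mo: 27 payments (last £347.63); total interest £2,887.63.
Payments saved = 63 − 27 = 36.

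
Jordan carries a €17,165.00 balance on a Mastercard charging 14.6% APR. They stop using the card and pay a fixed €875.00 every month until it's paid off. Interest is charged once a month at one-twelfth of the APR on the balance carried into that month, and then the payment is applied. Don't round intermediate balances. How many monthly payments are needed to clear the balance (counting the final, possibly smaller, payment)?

23 months

Monthly rate r = 14.6%/12 = 1.21667% = 0.0121667.
Recurrence: B ← B·(1+r) − €875.00.
Month 1: interest €208.84; balance after payment €16,498.84.
Month 2: interest €200.74; balance after payment €15,824.58.
Closed form: n = −ln(1 − rB₀/P)/ln(1+r) = −ln(0.76132)/ln(1.01217) ≈ 22.549, so the balance reaches zero during payment 23.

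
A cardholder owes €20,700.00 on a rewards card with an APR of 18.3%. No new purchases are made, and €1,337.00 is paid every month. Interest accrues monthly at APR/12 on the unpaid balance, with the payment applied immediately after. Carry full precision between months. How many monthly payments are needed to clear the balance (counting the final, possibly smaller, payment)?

18 months

Monthly rate r = 18.3%/12 = 1.525% = 0.01525.
Recurrence: B ← B·(1+r) − €1,337.00.
Month 1: interest €315.68; balance after payment €19,678.67.
Month 2: interest €300.10; balance after payment €18,641.77.
Closed form: n = −ln(1 − rB₀/P)/ln(1+r) = −ln(0.76389)/ln(1.01525) ≈ 17.795, so the balance reaches zero during payment 18.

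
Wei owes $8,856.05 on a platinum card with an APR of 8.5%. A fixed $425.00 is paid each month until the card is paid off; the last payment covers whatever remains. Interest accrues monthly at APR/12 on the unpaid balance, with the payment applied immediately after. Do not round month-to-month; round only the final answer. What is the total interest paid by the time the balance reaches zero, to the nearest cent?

Monthly rate r = 8.5%/12 = 0.708333% = 0.00708333.
Payoff takes n = ⌈−ln(1 − rB₀/P)/ln(1+r)⌉ = ⌈22.626⌉ = 23 payments; the last is $266.27.
Total paid = 22·$425.00 + $266.27 = $9,616.27.
Total interest = total paid − principal = $9,616.27 − $8,856.05 = $760.22.

$760.22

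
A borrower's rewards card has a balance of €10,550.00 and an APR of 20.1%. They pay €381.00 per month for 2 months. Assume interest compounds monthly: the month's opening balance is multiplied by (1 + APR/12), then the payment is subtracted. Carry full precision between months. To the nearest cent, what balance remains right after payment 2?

Monthly rate r = 20.1%/12 = 1.675% = 0.01675.
Each month: B ← B·(1+r) − €381.00.
Month 1: interest €176.71; balance after payment €10,345.71.
Month 2: interest €173.29; balance after payment €10,138.00.

€10,138.00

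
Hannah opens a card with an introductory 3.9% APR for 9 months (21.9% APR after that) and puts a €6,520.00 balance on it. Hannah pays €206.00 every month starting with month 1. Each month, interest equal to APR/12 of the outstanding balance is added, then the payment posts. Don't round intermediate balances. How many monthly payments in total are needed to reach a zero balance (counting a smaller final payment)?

40 months

Promo months 1–9 at r₀ = 3.9%/12 = 0.00325; months 10+ at r₁ = 21.9%/12 = 0.01825.
After month 9: iterate B ← B·(1+r₀) − €206.00 for 9 months → €4,834.92.
Then at r₁ with €206.00/mo: n₂ = −ln(1 − r₁·B/P)/ln(1+r₁) ≈ 30.92 → 31 more payments.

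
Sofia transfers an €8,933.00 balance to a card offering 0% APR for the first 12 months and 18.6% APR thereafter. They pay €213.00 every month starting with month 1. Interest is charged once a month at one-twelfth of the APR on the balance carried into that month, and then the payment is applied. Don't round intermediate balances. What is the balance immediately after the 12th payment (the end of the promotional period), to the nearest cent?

Promo months 1–12 at r₀ = 0%/12 = 0; months 13+ at r₁ = 18.6%/12 = 0.0155.
After month 12 (no interest yet): B = €8,933.00 − 12·€213.00 = €6,377.00.

€6,377.00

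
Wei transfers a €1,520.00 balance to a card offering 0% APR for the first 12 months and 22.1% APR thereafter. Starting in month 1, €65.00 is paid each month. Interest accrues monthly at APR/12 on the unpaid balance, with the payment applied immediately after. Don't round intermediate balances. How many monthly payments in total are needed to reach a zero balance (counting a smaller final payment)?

Promo months 1–12 at r₀ = 0%/12 = 0; months 13+ at r₁ = 22.1%/12 = 0.0184167.
After month 12 (no interest yet): B = €1,520.00 − 12·€65.00 = €740.00.
Then at r₁ with €65.00/mo: n₂ = −ln(1 − r₁·B/P)/ln(1+r₁) ≈ 12.89 → 13 more payments.

25 payments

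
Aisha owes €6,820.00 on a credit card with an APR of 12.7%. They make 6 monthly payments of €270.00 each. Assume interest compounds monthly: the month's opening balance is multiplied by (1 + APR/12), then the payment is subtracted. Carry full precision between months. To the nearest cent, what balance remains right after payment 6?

€5,601.22

Monthly rate r = 12.7%/12 = 1.05833% = 0.0105833.
Each month: B ← B·(1+r) − €270.00.
Month 1: interest €72.18; balance after payment €6,622.18.
Month 2: interest €70.08; balance after payment €6,422.26.
Month 3: interest €67.97; balance after payment €6,220.23.
Month 4: interest €65.83; balance after payment €6,016.06.
Month 5: interest €63.67; balance after payment €5,809.73.
Month 6: interest €61.49; balance after payment €5,601.22.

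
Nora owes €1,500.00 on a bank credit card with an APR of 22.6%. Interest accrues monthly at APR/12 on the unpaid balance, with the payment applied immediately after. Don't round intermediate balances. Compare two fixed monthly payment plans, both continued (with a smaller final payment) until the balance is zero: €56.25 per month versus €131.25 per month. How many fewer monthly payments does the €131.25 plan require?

Monthly rate r = 22.6%/12 = 1.88333% = 0.0188333.
At €56.25/mo: n = ⌈−ln(1 − rB₀/P)/ln(1+r)⌉ = 38 payments (last €21.98); total interest = total paid − €1,500.00 = €603.23.
At €131.25/mo: 13 payments (last €129.99); total interest €204.99.
Payments saved = 38 − 13 = 25.

25 fewer payments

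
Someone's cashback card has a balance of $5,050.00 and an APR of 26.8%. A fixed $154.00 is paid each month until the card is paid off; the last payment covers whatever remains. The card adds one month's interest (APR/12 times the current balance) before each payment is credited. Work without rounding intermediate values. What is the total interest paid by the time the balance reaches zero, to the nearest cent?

Monthly rate r = 26.8%/12 = 2.23333% = 0.0223333.
Payoff takes n = ⌈−ln(1 − rB₀/P)/ln(1+r)⌉ = ⌈59.676⌉ = 60 payments; the last is $104.55.
Total paid = 59·$154.00 + $104.55 = $9,190.55.
Total interest = total paid − principal = $9,190.55 − $5,050.00 = $4,140.55.

$4,140.55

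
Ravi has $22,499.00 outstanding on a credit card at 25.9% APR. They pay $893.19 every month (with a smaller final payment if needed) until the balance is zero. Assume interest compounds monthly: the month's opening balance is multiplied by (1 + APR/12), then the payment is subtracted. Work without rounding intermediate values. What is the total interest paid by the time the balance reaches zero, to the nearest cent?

Monthly rate r = 25.9%/12 = 2.15833% = 0.0215833.
Payoff takes n = ⌈−ln(1 − rB₀/P)/ln(1+r)⌉ = ⌈36.740⌉ = 37 payments; the last is $663.23.
Total paid = 36·$893.19 + $663.23 = $32,818.07.
Total interest = total paid − principal = $32,818.07 − $22,499.00 = $10,319.07.

$10,319.07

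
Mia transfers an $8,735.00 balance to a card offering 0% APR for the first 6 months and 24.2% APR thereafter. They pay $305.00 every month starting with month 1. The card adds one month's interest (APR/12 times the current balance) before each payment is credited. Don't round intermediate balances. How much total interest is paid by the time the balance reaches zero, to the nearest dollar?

Promo months 1–6 at r₀ = 0%/12 = 0; months 7+ at r₁ = 24.2%/12 = 0.0201667.
After month 6 (no interest yet): B = $8,735.00 − 6·$305.00 = $6,905.00.
Then at r₁ with $305.00/mo: n₂ = −ln(1 − r₁·B/P)/ln(1+r₁) ≈ 30.54 → 31 more payments.
Total paid = 36·$305.00 + $166.59 = $11,146.59; interest = $11,146.59 − $8,735.00 = $2,411.59.

$2,412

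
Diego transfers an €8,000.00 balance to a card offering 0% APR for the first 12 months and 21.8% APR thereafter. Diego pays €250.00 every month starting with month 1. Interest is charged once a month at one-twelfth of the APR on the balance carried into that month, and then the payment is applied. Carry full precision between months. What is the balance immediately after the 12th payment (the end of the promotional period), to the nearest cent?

Promo months 1–12 at r₀ = 0%/12 = 0; months 13+ at r₁ = 21.8%/12 = 0.0181667.
After month 12 (no interest yet): B = €8,000.00 − 12·€250.00 = €5,000.00.

€5,000.00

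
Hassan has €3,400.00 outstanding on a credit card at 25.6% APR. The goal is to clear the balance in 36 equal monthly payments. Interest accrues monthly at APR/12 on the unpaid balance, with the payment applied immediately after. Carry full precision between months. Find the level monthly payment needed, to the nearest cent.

Monthly rate r = 25.6%/12 = 2.13333% = 0.0213333.
Level-payment amortization: P = B₀·r / (1 − (1+r)^(−n)) = 3400.00·0.0213333 / (1 − 1.02133^(−36)).
Denominator 1 − (1+r)^(−36) = 0.53229741.
P = 72.5333 / 0.53229741 ≈ 136.26.

€136.26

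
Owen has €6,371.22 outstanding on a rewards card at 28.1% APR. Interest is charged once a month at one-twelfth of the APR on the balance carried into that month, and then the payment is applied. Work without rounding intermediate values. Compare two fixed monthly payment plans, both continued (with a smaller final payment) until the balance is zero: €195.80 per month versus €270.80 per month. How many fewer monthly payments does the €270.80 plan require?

Monthly rate r = 28.1%/12 = 2.34167% = 0.0234167.
At €195.80/mo: n = ⌈−ln(1 − rB₀/P)/ln(1+r)⌉ = 63 payments (last €2.07); total interest = total paid − €6,371.22 = €5,770.45.
At €270.80/mo: 35 payments (last €159.82); total interest €2,995.80.
Payments saved = 63 − 35 = 28.

28 fewer payments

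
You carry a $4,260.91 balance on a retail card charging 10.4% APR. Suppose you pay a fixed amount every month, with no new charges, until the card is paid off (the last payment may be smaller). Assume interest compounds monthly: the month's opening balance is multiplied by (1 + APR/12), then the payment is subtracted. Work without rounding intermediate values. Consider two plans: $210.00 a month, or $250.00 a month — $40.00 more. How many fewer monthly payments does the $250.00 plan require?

4 fewer payments

Monthly rate r = 10.4%/12 = 0.866667% = 0.00866667.
At $210.00/mo: n = ⌈−ln(1 − rB₀/P)/ln(1+r)⌉ = 23 payments (last $86.71); total interest = total paid − $4,260.91 = $445.80.
At $250.00/mo: 19 payments (last $130.71); total interest $369.80.
Payments saved = 23 − 19 = 4.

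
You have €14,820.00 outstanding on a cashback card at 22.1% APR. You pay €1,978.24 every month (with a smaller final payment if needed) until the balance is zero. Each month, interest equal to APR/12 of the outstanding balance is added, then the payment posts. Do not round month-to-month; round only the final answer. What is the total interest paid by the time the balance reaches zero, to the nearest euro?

€1,276

Monthly rate r = 22.1%/12 = 1.84167% = 0.0184167.
Payoff takes n = ⌈−ln(1 − rB₀/P)/ln(1+r)⌉ = ⌈8.135⌉ = 9 payments; the last is €269.93.
Total paid = 8·€1,978.24 + €269.93 = €16,095.85.
Total interest = total paid − principal = €16,095.85 − €14,820.00 = €1,275.85.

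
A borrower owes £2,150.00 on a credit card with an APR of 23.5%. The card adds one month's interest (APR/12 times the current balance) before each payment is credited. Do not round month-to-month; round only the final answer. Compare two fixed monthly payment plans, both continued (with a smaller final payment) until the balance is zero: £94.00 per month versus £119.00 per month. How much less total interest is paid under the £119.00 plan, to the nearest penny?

£199.85

Monthly rate r = 23.5%/12 = 1.95833% = 0.0195833.
At £94.00/mo: n = ⌈−ln(1 − rB₀/P)/ln(1+r)⌉ = 31 payments (last £59.51); total interest = total paid − £2,150.00 = £729.51.
At £119.00/mo: 23 payments (last £61.66); total interest £529.66.
Interest saved = £729.51 − £529.66 = £199.85.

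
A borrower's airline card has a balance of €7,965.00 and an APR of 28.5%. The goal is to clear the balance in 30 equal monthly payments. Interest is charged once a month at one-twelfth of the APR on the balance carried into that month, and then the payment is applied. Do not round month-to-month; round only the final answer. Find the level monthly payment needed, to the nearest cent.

€374.23

Monthly rate r = 28.5%/12 = 2.375% = 0.02375.
Level-payment amortization: P = B₀·r / (1 − (1+r)^(−n)) = 7965.00·0.02375 / (1 − 1.02375^(−30)).
Denominator 1 − (1+r)^(−30) = 0.505481484.
P = 189.169 / 0.505481484 ≈ 374.23.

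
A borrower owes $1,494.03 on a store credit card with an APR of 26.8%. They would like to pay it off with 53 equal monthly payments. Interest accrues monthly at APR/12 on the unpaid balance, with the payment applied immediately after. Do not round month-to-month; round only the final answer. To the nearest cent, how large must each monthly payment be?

Monthly rate r = 26.8%/12 = 2.23333% = 0.0223333.
Level-payment amortization: P = B₀·r / (1 − (1+r)^(−n)) = 1494.03·0.0223333 / (1 − 1.02233^(−53)).
Denominator 1 − (1+r)^(−53) = 0.68983244.
P = 33.3667 / 0.68983244 ≈ 48.37.

$48.37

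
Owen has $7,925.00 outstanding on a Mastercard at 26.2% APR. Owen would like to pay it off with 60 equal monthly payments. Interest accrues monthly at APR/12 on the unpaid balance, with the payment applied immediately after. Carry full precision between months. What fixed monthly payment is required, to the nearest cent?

$238.22

Monthly rate r = 26.2%/12 = 2.18333% = 0.0218333.
Level-payment amortization: P = B₀·r / (1 − (1+r)^(−n)) = 7925.00·0.0218333 / (1 − 1.02183^(−60)).
Denominator 1 − (1+r)^(−60) = 0.72634962.
P = 173.029 / 0.72634962 ≈ 238.22.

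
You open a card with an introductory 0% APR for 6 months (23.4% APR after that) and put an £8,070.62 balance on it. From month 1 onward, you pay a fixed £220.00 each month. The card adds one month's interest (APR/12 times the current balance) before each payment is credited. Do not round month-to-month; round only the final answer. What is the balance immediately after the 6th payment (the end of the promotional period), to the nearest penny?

£6,750.62

Promo months 1–6 at r₀ = 0%/12 = 0; months 7+ at r₁ = 23.4%/12 = 0.0195.
After month 6 (no interest yet): B = £8,070.62 − 6·£220.00 = £6,750.62.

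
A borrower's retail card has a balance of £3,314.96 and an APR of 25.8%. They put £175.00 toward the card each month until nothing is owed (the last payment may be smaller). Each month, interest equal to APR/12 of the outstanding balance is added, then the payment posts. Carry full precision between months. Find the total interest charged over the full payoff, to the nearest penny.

£988.15

Monthly rate r = 25.8%/12 = 2.15% = 0.0215.
Payoff takes n = ⌈−ln(1 − rB₀/P)/ln(1+r)⌉ = ⌈24.587⌉ = 25 payments; the last is £103.11.
Total paid = 24·£175.00 + £103.11 = £4,303.11.
Total interest = total paid − principal = £4,303.11 − £3,314.96 = £988.15.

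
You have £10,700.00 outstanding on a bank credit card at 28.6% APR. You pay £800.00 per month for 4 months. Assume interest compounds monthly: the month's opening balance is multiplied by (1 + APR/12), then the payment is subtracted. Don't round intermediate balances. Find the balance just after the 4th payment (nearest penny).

£8,440.89

Monthly rate r = 28.6%/12 = 2.38333% = 0.0238333.
Each month: B ← B·(1+r) − £800.00.
Month 1: interest £255.02; balance after payment £10,155.02.
Month 2: interest £242.03; balance after payment £9,597.04.
Month 3: interest £228.73; balance after payment £9,025.77.
Month 4: interest £215.11; balance after payment £8,440.89.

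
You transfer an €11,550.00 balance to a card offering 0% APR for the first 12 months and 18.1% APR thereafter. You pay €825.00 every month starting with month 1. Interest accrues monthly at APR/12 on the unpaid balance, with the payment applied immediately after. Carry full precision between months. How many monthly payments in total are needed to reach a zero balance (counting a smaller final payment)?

Promo months 1–12 at r₀ = 0%/12 = 0; months 13+ at r₁ = 18.1%/12 = 0.0150833.
After month 12 (no interest yet): B = €11,550.00 − 12·€825.00 = €1,650.00.
Then at r₁ with €825.00/mo: n₂ = −ln(1 − r₁·B/P)/ln(1+r₁) ≈ 2.05 → 3 more payments.

15 payments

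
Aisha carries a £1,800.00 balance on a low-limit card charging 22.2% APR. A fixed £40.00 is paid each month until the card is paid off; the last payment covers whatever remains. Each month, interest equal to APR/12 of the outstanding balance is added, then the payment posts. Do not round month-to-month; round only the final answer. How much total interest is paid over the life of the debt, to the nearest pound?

£2,099

Monthly rate r = 22.2%/12 = 1.85% = 0.0185.
Payoff takes n = ⌈−ln(1 − rB₀/P)/ln(1+r)⌉ = ⌈97.473⌉ = 98 payments; the last is £19.01.
Total paid = 97·£40.00 + £19.01 = £3,899.01.
Total interest = total paid − principal = £3,899.01 − £1,800.00 = £2,099.01.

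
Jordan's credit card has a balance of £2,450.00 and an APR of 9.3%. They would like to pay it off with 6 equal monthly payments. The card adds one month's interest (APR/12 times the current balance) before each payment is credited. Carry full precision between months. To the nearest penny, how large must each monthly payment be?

£419.48

Monthly rate r = 9.3%/12 = 0.775% = 0.00775.
Level-payment amortization: P = B₀·r / (1 − (1+r)^(−n)) = 2450.00·0.00775 / (1 − 1.00775^(−6)).
Denominator 1 − (1+r)^(−6) = 0.045264307.
P = 18.9875 / 0.045264307 ≈ 419.48.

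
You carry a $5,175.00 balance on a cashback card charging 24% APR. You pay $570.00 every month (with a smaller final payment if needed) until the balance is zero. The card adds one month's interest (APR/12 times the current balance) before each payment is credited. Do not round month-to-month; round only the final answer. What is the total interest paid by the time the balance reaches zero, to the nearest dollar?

Monthly rate r = 24%/12 = 2% = 0.02.
Payoff takes n = ⌈−ln(1 − rB₀/P)/ln(1+r)⌉ = ⌈10.119⌉ = 11 payments; the last is $68.29.
Total paid = 10·$570.00 + $68.29 = $5,768.29.
Total interest = total paid − principal = $5,768.29 − $5,175.00 = $593.29.

$593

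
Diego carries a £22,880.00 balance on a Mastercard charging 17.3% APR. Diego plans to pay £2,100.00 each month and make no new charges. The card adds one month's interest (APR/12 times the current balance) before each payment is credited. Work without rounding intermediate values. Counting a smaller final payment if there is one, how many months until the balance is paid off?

12 payments

Monthly rate r = 17.3%/12 = 1.44167% = 0.0144167.
Recurrence: B ← B·(1+r) − £2,100.00.
Month 1: interest £329.85; balance after payment £21,109.85.
Month 2: interest £304.33; balance after payment £19,314.19.
Closed form: n = −ln(1 − rB₀/P)/ln(1+r) = −ln(0.84293)/ln(1.01442) ≈ 11.938, so the balance reaches zero during payment 12.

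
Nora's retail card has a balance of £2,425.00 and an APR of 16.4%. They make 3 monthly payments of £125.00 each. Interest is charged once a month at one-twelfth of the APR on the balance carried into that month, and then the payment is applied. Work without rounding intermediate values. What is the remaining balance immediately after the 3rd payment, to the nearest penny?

Monthly rate r = 16.4%/12 = 1.36667% = 0.0136667.
Each month: B ← B·(1+r) − £125.00.
Month 1: interest £33.14; balance after payment £2,333.14.
Month 2: interest £31.89; balance after payment £2,240.03.
Month 3: interest £30.61; balance after payment £2,145.64.

£2,145.64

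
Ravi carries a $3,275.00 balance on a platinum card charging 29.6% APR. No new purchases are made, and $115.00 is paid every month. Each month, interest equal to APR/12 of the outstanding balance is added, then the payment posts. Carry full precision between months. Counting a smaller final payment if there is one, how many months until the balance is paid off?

Monthly rate r = 29.6%/12 = 2.46667% = 0.0246667.
Recurrence: B ← B·(1+r) − $115.00.
Month 1: interest $80.78; balance after payment $3,240.78.
Month 2: interest $79.94; balance after payment $3,205.72.
Closed form: n = −ln(1 − rB₀/P)/ln(1+r) = −ln(0.29754)/ln(1.02467) ≈ 49.748, so the balance reaches zero during payment 50.

50 payments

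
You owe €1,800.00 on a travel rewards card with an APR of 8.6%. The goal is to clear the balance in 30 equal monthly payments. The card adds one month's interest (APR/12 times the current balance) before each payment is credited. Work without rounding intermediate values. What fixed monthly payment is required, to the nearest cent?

Monthly rate r = 8.6%/12 = 0.716667% = 0.00716667.
Level-payment amortization: P = B₀·r / (1 − (1+r)^(−n)) = 1800.00·0.00716667 / (1 − 1.00717^(−30)).
Denominator 1 − (1+r)^(−30) = 0.192839903.
P = 12.9 / 0.192839903 ≈ 66.89.

€66.89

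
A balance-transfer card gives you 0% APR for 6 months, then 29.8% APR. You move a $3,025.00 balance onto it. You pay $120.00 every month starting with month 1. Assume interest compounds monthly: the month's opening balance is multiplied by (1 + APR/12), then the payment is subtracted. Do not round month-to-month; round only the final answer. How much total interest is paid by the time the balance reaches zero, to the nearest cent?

Promo months 1–6 at r₀ = 0%/12 = 0; months 7+ at r₁ = 29.8%/12 = 0.0248333.
After month 6 (no interest yet): B = $3,025.00 − 6·$120.00 = $2,305.00.
Then at r₁ with $120.00/mo: n₂ = −ln(1 − r₁·B/P)/ln(1+r₁) ≈ 26.42 → 27 more payments.
Total paid = 32·$120.00 + $51.27 = $3,891.27; interest = $3,891.27 − $3,025.00 = $866.27.

$866.27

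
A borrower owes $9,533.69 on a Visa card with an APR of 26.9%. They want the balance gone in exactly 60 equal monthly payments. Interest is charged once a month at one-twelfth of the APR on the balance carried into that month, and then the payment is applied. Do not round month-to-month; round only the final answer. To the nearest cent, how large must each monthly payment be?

$290.54

Monthly rate r = 26.9%/12 = 2.24167% = 0.0224167.
Level-payment amortization: P = B₀·r / (1 − (1+r)^(−n)) = 9533.69·0.0224167 / (1 − 1.02242^(−60)).
Denominator 1 − (1+r)^(−60) = 0.735561445.
P = 213.714 / 0.735561445 ≈ 290.54.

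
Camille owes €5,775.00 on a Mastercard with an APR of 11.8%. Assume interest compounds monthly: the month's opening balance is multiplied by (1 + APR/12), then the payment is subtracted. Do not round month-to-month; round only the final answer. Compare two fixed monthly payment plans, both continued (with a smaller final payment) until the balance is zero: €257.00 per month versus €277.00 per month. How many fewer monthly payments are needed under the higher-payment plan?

2 fewer payments

Monthly rate r = 11.8%/12 = 0.983333% = 0.00983333.
At €257.00/mo: n = ⌈−ln(1 − rB₀/P)/ln(1+r)⌉ = 26 payments (last €133.32); total interest = total paid − €5,775.00 = €783.32.
At €277.00/mo: 24 payments (last €123.83); total interest €719.83.
Payments saved = 26 − 24 = 2.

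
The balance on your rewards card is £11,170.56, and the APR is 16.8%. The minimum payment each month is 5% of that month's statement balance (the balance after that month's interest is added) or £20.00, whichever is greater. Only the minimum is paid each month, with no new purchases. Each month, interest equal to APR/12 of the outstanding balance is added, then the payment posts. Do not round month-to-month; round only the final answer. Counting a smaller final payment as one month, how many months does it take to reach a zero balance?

113 months

Monthly rate r = 16.8%/12 = 1.4% = 0.014.
While 5% of the post-interest balance exceeds £20.00, each month B ← (B·(1+r))·(1 − 0.05), i.e. B shrinks by the factor (1+r)·0.95 = 0.9633.
This holds for months 1–90. Entering month 91 the balance is £386.02; 5% of the post-interest balance is now below £20.00, so the flat £20.00 minimum applies from here.
From month 91 a fixed £20.00 at rate r clears £386.02 in 23 more payments. Total: 90 + 23 = 113 months.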